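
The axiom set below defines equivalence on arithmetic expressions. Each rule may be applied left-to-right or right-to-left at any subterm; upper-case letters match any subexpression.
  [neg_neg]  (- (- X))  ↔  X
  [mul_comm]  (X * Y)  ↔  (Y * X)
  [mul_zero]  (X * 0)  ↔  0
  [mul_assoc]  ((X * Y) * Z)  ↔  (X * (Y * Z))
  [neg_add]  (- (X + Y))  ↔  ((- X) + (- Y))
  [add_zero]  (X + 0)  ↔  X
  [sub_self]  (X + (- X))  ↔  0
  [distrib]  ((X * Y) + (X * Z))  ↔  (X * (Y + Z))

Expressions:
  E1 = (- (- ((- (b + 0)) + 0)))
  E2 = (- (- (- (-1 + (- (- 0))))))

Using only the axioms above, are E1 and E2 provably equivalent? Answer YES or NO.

NO

The axioms are sound identities: if E1 ↔* E2 then E1 and E2 evaluate identically under any assignment.
Under b=0: E1 evaluates to 0, E2 to 1. Distinct ⇒ no rewrite sequence connects them.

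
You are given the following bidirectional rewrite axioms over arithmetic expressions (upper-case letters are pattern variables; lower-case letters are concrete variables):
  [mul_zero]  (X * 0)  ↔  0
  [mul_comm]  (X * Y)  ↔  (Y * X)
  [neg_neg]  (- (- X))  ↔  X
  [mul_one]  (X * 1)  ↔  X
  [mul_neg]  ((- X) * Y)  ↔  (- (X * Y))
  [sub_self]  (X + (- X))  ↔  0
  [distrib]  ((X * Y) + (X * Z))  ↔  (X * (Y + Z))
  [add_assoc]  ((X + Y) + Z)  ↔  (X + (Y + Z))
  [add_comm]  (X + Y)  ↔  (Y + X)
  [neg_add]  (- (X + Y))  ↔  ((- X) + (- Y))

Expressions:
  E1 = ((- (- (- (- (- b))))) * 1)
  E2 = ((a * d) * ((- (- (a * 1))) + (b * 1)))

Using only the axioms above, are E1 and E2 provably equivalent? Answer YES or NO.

NO

The axioms are sound identities: if E1 ↔* E2 then E1 and E2 evaluate identically under any assignment.
Under a=0, b=1, d=0: E1 evaluates to -1, E2 to 0. Distinct ⇒ no rewrite sequence connects them.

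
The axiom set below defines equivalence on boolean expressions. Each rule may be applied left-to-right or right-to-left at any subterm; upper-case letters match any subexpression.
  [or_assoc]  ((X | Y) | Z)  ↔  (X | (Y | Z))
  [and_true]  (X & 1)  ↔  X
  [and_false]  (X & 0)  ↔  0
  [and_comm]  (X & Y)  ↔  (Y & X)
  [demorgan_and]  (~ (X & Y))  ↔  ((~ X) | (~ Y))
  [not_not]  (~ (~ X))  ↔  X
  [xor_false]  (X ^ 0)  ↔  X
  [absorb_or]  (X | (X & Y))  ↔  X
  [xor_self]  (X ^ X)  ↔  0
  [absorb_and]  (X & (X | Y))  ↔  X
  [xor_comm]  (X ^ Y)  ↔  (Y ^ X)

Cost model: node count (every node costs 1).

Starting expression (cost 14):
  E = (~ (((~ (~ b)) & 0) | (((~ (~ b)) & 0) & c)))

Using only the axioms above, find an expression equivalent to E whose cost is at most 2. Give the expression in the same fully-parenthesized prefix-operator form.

(1) (((~ (~ b)) & 0) | (((~ (~ b)) & 0) & c))  =[absorb_or →]=  ((~ (~ b)) & 0)    ⊢ (~ ((~ (~ b)) & 0))
(2) (~ (~ b))  =[not_not →]=  b    ⊢ (~ (b & 0))
(3) (b & 0)  =[and_false →]=  0    ⊢ cost 2, within 2

(~ 0)   [cost 2]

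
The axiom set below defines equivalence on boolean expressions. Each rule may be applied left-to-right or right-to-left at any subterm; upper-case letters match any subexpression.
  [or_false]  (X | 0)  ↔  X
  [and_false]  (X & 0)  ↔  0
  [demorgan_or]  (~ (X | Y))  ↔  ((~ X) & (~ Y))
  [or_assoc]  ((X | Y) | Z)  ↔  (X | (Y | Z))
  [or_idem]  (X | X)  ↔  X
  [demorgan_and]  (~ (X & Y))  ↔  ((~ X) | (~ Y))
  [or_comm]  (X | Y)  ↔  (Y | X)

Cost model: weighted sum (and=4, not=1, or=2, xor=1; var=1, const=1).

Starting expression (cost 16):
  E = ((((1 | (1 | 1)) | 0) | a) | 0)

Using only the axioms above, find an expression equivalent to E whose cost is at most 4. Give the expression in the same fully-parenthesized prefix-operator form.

1. [or_idem →] (1 | 1)  →  1;  E = ((((1 | 1) | 0) | a) | 0)
2. [or_false →] ((1 | 1) | 0)  →  (1 | 1);  E = (((1 | 1) | a) | 0)
3. [or_idem →] (1 | 1)  →  1;  E = ((1 | a) | 0)
4. [or_false →] ((1 | a) | 0)  →  (1 | a);  cost 4 ≤ 4, done

(1 | a)   [cost 4]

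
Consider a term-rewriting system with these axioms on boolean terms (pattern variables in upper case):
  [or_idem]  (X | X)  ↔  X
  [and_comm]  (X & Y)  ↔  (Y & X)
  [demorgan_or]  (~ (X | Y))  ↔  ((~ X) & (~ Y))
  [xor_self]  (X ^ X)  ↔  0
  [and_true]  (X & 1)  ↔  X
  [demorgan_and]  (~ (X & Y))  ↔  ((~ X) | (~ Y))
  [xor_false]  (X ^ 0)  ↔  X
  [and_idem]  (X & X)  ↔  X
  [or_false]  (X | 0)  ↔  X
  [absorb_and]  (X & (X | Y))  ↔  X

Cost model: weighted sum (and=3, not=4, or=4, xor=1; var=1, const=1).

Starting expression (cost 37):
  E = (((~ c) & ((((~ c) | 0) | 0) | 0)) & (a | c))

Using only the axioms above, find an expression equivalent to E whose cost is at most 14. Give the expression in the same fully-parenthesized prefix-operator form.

step 1: or_false (→) rewrites (((~ c) | 0) | 0) into ((~ c) | 0), now (((~ c) & (((~ c) | 0) | 0)) & (a | c))
step 2: or_false (→) rewrites ((~ c) | 0) into (~ c), now (((~ c) & ((~ c) | 0)) & (a | c))
step 3: absorb_and (→) rewrites ((~ c) & ((~ c) | 0)) into (~ c), reaching cost 14 (bound 14)

((~ c) & (a | c))   [cost 14]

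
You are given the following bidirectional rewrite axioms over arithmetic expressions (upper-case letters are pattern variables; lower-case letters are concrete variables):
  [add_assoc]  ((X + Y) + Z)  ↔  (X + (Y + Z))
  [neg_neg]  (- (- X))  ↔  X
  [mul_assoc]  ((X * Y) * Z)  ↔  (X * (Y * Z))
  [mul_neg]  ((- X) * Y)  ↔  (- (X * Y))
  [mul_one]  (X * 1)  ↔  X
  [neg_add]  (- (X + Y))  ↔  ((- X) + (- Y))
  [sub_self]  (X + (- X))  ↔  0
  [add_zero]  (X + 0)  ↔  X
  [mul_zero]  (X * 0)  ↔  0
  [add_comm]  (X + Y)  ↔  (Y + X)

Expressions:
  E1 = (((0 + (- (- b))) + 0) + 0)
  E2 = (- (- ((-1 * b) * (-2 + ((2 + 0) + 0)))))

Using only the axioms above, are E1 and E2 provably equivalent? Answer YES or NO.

NO

All listed rules preserve value, hence provable equivalence implies equal values everywhere; look for a separating assignment.
b=1 gives E1 ↦ 1, E2 ↦ 0; values differ ⇒ not provably equivalent.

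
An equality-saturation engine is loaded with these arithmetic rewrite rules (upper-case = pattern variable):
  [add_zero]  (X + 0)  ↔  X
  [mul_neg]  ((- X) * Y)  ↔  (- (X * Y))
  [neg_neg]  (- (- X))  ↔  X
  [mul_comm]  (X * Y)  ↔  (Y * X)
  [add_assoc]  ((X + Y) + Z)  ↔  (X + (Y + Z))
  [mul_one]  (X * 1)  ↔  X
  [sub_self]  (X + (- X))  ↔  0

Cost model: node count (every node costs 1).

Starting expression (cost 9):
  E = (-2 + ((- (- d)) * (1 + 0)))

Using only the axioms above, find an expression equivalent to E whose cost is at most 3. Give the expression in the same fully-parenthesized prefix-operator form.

(-2 + d)   [cost 3]

(1) (1 + 0)  =[add_zero →]=  1    ⊢ (-2 + ((- (- d)) * 1))
(2) (- (- d))  =[neg_neg →]=  d    ⊢ (-2 + (d * 1))
(3) (d * 1)  =[mul_one →]=  d    ⊢ cost 3, within 3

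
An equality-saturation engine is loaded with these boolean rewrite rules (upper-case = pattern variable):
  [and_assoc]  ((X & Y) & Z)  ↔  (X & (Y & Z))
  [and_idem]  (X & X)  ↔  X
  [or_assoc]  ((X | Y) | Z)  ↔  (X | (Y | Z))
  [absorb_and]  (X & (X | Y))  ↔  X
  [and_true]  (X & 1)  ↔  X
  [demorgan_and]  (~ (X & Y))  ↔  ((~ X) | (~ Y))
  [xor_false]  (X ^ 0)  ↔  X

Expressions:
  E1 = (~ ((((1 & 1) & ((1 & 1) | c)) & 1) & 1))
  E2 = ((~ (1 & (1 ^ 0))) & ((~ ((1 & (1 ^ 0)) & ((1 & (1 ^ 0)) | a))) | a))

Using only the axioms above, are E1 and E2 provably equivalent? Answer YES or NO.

1. [absorb_and →] ((1 & 1) & ((1 & 1) | c))  →  (1 & 1);  E1 = (~ (((1 & 1) & 1) & 1))
2. [and_assoc →] (((1 & 1) & 1) & 1)  →  ((1 & 1) & (1 & 1));  E1 = (~ ((1 & 1) & (1 & 1)))
3. [and_idem →] ((1 & 1) & (1 & 1))  →  (1 & 1);  E1 = (~ (1 & 1))
4. [xor_false ←] 1  →  (1 ^ 0);  E1 = (~ (1 & (1 ^ 0)))
5. [absorb_and ←] (~ (1 & (1 ^ 0)))  →  ((~ (1 & (1 ^ 0))) & ((~ (1 & (1 ^ 0))) | a))
6. [absorb_and ←] (1 & (1 ^ 0))  →  ((1 & (1 ^ 0)) & ((1 & (1 ^ 0)) | a));  this is E2

YES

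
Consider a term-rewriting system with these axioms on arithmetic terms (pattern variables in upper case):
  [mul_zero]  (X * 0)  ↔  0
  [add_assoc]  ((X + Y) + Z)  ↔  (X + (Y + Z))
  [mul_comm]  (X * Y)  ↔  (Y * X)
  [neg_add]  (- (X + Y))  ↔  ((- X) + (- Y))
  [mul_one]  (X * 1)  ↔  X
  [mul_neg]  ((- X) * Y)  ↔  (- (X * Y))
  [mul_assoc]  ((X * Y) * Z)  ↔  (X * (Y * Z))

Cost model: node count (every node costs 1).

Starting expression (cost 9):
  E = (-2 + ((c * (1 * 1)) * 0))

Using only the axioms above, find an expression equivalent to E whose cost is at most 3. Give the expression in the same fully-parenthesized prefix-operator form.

(-2 + 0)   [cost 3]

(1) (1 * 1)  =[mul_one →]=  1    ⊢ (-2 + ((c * 1) * 0))
(2) (c * 1)  =[mul_one →]=  c    ⊢ (-2 + (c * 0))
(3) (c * 0)  =[mul_zero →]=  0    ⊢ cost 3, within 3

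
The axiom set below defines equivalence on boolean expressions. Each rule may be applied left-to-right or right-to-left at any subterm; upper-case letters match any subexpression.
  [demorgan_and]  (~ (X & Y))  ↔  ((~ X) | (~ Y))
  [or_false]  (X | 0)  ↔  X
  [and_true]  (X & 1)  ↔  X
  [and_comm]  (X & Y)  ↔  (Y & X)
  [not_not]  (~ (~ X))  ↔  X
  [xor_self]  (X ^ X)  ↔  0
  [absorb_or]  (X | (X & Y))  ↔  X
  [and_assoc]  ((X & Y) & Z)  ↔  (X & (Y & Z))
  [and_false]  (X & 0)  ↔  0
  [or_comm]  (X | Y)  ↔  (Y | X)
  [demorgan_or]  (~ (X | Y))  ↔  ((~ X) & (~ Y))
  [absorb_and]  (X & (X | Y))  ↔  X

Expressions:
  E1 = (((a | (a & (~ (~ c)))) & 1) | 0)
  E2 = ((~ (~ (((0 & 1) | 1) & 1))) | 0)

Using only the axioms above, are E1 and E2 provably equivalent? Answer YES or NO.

The axioms are sound identities: if E1 ↔* E2 then E1 and E2 evaluate identically under any assignment.
Under a=0, c=0: E1 evaluates to 0, E2 to 1. Distinct ⇒ no rewrite sequence connects them.

NO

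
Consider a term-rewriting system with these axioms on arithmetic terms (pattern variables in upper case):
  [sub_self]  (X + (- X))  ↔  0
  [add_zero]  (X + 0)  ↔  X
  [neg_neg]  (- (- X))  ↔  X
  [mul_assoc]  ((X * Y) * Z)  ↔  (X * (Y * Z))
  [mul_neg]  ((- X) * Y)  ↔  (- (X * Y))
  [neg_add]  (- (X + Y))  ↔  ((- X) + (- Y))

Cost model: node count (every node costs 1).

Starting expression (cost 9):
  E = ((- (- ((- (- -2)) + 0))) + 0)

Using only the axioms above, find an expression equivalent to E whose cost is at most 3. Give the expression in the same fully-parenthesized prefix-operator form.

1. [neg_neg →] (- (- ((- (- -2)) + 0)))  →  ((- (- -2)) + 0);  E = (((- (- -2)) + 0) + 0)
2. [add_zero →] (((- (- -2)) + 0) + 0)  →  ((- (- -2)) + 0)
3. [add_zero →] ((- (- -2)) + 0)  →  (- (- -2));  cost 3 ≤ 3, done

(- (- -2))   [cost 3]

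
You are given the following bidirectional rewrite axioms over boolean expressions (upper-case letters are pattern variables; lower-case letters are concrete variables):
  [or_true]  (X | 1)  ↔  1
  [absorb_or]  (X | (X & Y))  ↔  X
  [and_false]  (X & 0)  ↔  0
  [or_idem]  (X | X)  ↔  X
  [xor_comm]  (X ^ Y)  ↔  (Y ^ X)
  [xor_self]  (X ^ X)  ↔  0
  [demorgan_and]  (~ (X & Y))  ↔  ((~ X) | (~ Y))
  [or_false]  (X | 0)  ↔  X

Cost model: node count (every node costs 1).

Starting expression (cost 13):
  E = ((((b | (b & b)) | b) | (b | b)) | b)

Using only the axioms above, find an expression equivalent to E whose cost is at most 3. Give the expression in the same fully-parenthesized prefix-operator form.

(b | b)   [cost 3]

(1) (b | (b & b))  =[absorb_or →]=  b    ⊢ (((b | b) | (b | b)) | b)
(2) (b | b)  =[or_idem →]=  b    ⊢ ((b | (b | b)) | b)
(3) (b | b)  =[or_idem →]=  b    ⊢ ((b | b) | b)
(4) (b | b)  =[or_idem →]=  b    ⊢ cost 3, within 3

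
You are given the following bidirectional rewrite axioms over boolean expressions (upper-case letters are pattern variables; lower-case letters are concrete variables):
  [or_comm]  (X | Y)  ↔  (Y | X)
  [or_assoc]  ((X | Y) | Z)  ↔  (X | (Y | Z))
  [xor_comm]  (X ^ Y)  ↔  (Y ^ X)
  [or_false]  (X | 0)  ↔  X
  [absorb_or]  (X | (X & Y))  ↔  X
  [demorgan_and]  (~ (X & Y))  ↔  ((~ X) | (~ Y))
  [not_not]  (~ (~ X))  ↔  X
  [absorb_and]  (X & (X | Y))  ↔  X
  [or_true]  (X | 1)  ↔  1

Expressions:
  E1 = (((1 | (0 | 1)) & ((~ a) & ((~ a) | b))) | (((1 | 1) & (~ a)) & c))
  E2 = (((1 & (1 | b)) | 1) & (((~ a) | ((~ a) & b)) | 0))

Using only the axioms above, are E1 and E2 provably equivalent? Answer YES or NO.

YES

1. [absorb_and →] ((~ a) & ((~ a) | b))  →  (~ a);  E1 = (((1 | (0 | 1)) & (~ a)) | (((1 | 1) & (~ a)) & c))
2. [or_true →] (0 | 1)  →  1;  E1 = (((1 | 1) & (~ a)) | (((1 | 1) & (~ a)) & c))
3. [absorb_or →] (((1 | 1) & (~ a)) | (((1 | 1) & (~ a)) & c))  →  ((1 | 1) & (~ a))
4. [absorb_and ←] 1  →  (1 & (1 | b));  E1 = (((1 & (1 | b)) | 1) & (~ a))
5. [absorb_or ←] (~ a)  →  ((~ a) | ((~ a) & b));  E1 = (((1 & (1 | b)) | 1) & ((~ a) | ((~ a) & b)))
6. [or_false ←] ((~ a) | ((~ a) & b))  →  (((~ a) | ((~ a) & b)) | 0);  this is E2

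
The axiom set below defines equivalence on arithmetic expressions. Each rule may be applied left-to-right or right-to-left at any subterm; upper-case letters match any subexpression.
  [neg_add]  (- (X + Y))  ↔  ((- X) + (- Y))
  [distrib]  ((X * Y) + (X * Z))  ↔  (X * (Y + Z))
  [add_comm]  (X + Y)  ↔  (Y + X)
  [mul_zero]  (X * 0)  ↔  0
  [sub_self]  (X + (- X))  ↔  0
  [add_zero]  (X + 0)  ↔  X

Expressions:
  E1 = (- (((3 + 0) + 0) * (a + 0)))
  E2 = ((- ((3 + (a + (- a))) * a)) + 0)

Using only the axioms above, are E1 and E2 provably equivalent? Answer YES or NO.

YES

step 1: add_zero (→) rewrites (3 + 0) into 3, now (- ((3 + 0) * (a + 0)))
step 2: add_zero (→) rewrites (3 + 0) into 3, now (- (3 * (a + 0)))
step 3: add_zero (→) rewrites (a + 0) into a, now (- (3 * a))
step 4: add_zero (←) rewrites (- (3 * a)) into ((- (3 * a)) + 0)
step 5: add_zero (←) rewrites 3 into (3 + 0), now ((- ((3 + 0) * a)) + 0)
step 6: sub_self (←) rewrites 0 into (a + (- a)), which is E2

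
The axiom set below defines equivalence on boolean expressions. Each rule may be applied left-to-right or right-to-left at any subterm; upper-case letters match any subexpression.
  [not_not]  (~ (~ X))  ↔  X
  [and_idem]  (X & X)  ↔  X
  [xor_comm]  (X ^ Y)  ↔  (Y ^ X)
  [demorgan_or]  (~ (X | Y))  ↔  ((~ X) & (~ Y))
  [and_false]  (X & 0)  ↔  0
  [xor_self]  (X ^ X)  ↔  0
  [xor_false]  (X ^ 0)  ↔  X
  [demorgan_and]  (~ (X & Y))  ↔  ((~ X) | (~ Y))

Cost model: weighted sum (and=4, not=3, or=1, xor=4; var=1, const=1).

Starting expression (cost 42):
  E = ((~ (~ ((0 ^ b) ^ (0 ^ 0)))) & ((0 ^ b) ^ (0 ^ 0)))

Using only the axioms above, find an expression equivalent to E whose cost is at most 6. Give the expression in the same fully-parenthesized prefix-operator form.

(1) (~ (~ ((0 ^ b) ^ (0 ^ 0))))  =[not_not →]=  ((0 ^ b) ^ (0 ^ 0))    ⊢ (((0 ^ b) ^ (0 ^ 0)) & ((0 ^ b) ^ (0 ^ 0)))
(2) (((0 ^ b) ^ (0 ^ 0)) & ((0 ^ b) ^ (0 ^ 0)))  =[and_idem →]=  ((0 ^ b) ^ (0 ^ 0))
(3) (0 ^ 0)  =[xor_false →]=  0    ⊢ ((0 ^ b) ^ 0)
(4) ((0 ^ b) ^ 0)  =[xor_false →]=  (0 ^ b)    ⊢ cost 6, within 6

(0 ^ b)   [cost 6]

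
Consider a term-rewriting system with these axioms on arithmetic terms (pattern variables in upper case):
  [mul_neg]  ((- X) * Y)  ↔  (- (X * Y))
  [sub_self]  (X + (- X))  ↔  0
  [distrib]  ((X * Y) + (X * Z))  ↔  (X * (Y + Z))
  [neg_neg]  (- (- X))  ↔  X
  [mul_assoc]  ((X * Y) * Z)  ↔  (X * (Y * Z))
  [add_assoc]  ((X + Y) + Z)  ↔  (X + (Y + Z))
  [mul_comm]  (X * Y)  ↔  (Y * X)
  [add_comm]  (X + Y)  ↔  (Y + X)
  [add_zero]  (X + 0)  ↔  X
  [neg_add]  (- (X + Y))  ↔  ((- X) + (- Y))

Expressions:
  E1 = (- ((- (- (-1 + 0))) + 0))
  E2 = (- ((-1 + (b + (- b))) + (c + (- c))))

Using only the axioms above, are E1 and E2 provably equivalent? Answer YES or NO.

YES

step 1: add_zero (→) rewrites (-1 + 0) into -1, now (- ((- (- -1)) + 0))
step 2: add_zero (→) rewrites ((- (- -1)) + 0) into (- (- -1)), now (- (- (- -1)))
step 3: neg_neg (→) rewrites (- (- -1)) into -1, now (- -1)
step 4: add_zero (←) rewrites -1 into (-1 + 0), now (- (-1 + 0))
step 5: add_zero (←) rewrites (-1 + 0) into ((-1 + 0) + 0), now (- ((-1 + 0) + 0))
step 6: sub_self (←) rewrites 0 into (c + (- c)), now (- ((-1 + 0) + (c + (- c))))
step 7: sub_self (←) rewrites 0 into (b + (- b)), which is E2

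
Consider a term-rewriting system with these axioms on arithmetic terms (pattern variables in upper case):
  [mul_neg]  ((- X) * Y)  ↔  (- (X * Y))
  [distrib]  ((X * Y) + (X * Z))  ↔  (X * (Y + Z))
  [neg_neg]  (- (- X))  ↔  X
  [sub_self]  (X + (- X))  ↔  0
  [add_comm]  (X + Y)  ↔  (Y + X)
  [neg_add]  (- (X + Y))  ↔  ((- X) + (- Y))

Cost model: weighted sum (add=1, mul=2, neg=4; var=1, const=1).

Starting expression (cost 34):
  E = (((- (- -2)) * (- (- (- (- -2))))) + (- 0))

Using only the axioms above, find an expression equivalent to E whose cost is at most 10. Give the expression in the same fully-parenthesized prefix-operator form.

((-2 * -2) + (- 0))   [cost 10]

1. [neg_neg →] (- (- -2))  →  -2;  E = ((-2 * (- (- (- (- -2))))) + (- 0))
2. [neg_neg →] (- (- -2))  →  -2;  E = ((-2 * (- (- -2))) + (- 0))
3. [neg_neg →] (- (- -2))  →  -2;  cost 10 ≤ 10, done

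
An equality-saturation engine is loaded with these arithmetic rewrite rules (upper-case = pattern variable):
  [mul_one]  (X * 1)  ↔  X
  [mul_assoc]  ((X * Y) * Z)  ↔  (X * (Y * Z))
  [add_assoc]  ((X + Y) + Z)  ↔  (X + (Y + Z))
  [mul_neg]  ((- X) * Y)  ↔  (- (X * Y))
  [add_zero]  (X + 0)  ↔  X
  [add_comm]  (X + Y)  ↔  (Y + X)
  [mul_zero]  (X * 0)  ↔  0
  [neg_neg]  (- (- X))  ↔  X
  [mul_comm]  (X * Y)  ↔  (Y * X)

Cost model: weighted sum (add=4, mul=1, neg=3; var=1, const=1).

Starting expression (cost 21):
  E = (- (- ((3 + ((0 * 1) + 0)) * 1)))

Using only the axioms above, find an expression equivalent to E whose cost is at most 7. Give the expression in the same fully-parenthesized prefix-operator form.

(- (- 3))   [cost 7]

1. [mul_one →] (0 * 1)  →  0;  E = (- (- ((3 + (0 + 0)) * 1)))
2. [add_zero →] (0 + 0)  →  0;  E = (- (- ((3 + 0) * 1)))
3. [add_zero →] (3 + 0)  →  3;  E = (- (- (3 * 1)))
4. [mul_one →] (3 * 1)  →  3;  cost 7 ≤ 7, done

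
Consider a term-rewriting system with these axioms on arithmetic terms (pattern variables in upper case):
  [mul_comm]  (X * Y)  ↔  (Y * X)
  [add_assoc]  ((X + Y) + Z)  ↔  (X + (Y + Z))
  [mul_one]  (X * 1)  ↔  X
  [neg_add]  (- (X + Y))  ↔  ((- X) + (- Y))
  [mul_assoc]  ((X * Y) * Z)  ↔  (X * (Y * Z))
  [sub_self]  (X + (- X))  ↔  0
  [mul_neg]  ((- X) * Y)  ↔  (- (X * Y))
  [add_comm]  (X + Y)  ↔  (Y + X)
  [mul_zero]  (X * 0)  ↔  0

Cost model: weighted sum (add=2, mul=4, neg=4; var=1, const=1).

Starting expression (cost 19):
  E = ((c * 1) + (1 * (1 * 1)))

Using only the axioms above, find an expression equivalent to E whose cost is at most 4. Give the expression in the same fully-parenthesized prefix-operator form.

(1) (1 * 1)  =[mul_one →]=  1    ⊢ ((c * 1) + (1 * 1))
(2) ((c * 1) + (1 * 1))  =[add_comm →]=  ((1 * 1) + (c * 1))
(3) (c * 1)  =[mul_one →]=  c    ⊢ ((1 * 1) + c)
(4) (1 * 1)  =[mul_one →]=  1    ⊢ cost 4, within 4

(1 + c)   [cost 4]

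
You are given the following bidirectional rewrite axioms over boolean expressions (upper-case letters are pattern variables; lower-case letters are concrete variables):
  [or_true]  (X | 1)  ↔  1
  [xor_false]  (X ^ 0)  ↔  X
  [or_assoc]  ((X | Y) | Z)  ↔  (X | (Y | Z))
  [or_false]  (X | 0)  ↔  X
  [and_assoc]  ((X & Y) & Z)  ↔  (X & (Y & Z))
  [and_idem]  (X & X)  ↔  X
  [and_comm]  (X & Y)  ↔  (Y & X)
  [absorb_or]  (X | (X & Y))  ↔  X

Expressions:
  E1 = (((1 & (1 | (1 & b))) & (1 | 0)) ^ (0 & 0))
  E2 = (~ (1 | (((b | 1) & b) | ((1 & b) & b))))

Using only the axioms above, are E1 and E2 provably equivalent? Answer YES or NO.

The axioms are sound identities: if E1 ↔* E2 then E1 and E2 evaluate identically under any assignment.
Under b=0: E1 evaluates to 1, E2 to 0. Distinct ⇒ no rewrite sequence connects them.

NO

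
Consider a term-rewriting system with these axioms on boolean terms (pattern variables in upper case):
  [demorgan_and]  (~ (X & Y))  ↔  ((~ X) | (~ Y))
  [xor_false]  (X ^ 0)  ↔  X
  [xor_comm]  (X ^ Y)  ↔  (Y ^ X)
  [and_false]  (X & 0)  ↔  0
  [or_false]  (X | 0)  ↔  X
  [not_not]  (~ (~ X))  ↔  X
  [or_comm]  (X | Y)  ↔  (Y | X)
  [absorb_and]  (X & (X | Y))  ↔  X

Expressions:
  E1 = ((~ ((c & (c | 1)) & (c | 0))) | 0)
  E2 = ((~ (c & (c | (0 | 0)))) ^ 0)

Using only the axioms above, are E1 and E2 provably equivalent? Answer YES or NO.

1. [absorb_and →] (c & (c | 1))  →  c;  E1 = ((~ (c & (c | 0))) | 0)
2. [or_false →] ((~ (c & (c | 0))) | 0)  →  (~ (c & (c | 0)))
3. [or_false →] (c | 0)  →  c;  E1 = (~ (c & c))
4. [xor_false ←] (~ (c & c))  →  ((~ (c & c)) ^ 0)
5. [or_false ←] c  →  (c | 0);  E1 = ((~ (c & (c | 0))) ^ 0)
6. [or_false ←] 0  →  (0 | 0);  this is E2

YES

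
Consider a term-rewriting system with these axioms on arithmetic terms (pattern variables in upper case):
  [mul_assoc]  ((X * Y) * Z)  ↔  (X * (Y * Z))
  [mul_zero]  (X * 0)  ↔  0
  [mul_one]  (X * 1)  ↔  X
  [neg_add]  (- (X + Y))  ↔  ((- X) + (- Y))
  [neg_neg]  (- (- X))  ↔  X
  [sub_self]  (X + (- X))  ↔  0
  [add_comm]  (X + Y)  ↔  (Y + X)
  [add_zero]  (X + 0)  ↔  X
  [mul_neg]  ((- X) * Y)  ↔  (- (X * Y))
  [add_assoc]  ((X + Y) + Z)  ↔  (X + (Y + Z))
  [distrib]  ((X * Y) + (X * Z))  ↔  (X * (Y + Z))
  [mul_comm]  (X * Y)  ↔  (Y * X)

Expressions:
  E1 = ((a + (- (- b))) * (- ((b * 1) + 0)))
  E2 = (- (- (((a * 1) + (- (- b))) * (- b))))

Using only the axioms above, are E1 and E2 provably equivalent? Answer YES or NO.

step 1: mul_one (→) rewrites (b * 1) into b, now ((a + (- (- b))) * (- (b + 0)))
step 2: add_zero (→) rewrites (b + 0) into b, now ((a + (- (- b))) * (- b))
step 3: mul_one (←) rewrites a into (a * 1), now (((a * 1) + (- (- b))) * (- b))
step 4: neg_neg (←) rewrites (((a * 1) + (- (- b))) * (- b)) into (- (- (((a * 1) + (- (- b))) * (- b)))), which is E2

YES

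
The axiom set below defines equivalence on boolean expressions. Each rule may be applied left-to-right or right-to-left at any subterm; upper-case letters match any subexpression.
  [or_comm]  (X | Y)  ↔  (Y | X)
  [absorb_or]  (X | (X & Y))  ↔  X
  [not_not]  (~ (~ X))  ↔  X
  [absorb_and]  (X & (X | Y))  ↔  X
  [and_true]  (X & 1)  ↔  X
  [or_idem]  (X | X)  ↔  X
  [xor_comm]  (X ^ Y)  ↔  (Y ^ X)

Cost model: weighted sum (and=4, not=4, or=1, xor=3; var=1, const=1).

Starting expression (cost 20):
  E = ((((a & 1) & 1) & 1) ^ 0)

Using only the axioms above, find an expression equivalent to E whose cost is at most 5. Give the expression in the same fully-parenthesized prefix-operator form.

(a ^ 0)   [cost 5]

(1) (a & 1)  =[and_true →]=  a    ⊢ (((a & 1) & 1) ^ 0)
(2) ((a & 1) & 1)  =[and_true →]=  (a & 1)    ⊢ ((a & 1) ^ 0)
(3) (a & 1)  =[and_true →]=  a    ⊢ cost 5, within 5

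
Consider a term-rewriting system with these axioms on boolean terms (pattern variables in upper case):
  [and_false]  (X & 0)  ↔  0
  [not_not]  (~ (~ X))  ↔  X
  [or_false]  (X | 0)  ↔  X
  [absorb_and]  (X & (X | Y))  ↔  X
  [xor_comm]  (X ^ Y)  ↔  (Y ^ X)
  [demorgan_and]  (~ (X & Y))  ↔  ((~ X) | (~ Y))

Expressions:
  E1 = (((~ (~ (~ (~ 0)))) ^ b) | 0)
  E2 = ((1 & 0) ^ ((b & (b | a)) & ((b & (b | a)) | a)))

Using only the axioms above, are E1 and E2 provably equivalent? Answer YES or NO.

1. [not_not →] (~ (~ (~ (~ 0))))  →  (~ (~ 0));  E1 = (((~ (~ 0)) ^ b) | 0)
2. [not_not →] (~ (~ 0))  →  0;  E1 = ((0 ^ b) | 0)
3. [or_false →] ((0 ^ b) | 0)  →  (0 ^ b)
4. [and_false ←] 0  →  (1 & 0);  E1 = ((1 & 0) ^ b)
5. [absorb_and ←] b  →  (b & (b | a));  E1 = ((1 & 0) ^ (b & (b | a)))
6. [absorb_and ←] (b & (b | a))  →  ((b & (b | a)) & ((b & (b | a)) | a));  this is E2

YES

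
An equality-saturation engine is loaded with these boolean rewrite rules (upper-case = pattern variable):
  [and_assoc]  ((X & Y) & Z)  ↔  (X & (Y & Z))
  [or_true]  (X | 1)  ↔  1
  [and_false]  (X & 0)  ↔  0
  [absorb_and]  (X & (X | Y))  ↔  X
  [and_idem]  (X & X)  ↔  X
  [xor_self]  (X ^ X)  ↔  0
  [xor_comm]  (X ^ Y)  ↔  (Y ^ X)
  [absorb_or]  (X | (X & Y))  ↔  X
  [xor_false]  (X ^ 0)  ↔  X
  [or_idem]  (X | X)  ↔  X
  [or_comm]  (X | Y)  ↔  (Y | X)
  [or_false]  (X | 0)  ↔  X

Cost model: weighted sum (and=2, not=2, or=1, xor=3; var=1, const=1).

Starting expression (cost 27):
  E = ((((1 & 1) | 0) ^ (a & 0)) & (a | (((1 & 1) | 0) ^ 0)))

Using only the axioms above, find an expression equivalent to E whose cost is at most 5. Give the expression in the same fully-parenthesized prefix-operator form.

1. [and_idem →] (1 & 1)  →  1;  E = ((((1 & 1) | 0) ^ (a & 0)) & (a | ((1 | 0) ^ 0)))
2. [and_idem →] (1 & 1)  →  1;  E = (((1 | 0) ^ (a & 0)) & (a | ((1 | 0) ^ 0)))
3. [or_comm →] (a | ((1 | 0) ^ 0))  →  (((1 | 0) ^ 0) | a);  E = (((1 | 0) ^ (a & 0)) & (((1 | 0) ^ 0) | a))
4. [and_false →] (a & 0)  →  0;  E = (((1 | 0) ^ 0) & (((1 | 0) ^ 0) | a))
5. [absorb_and →] (((1 | 0) ^ 0) & (((1 | 0) ^ 0) | a))  →  ((1 | 0) ^ 0)
6. [or_false →] (1 | 0)  →  1;  cost 5 ≤ 5, done

(1 ^ 0)   [cost 5]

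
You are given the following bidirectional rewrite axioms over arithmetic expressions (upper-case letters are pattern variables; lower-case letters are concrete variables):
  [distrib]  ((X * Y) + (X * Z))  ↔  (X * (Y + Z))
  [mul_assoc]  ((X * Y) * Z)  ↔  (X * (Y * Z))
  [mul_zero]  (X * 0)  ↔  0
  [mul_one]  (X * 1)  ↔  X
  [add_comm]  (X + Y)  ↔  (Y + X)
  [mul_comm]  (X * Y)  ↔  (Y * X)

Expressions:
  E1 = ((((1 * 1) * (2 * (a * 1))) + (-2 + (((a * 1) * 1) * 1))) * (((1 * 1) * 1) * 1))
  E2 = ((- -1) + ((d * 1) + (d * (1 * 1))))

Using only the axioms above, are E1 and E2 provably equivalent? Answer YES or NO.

The axioms are sound identities: if E1 ↔* E2 then E1 and E2 evaluate identically under any assignment.
Under a=0, d=0: E1 evaluates to -2, E2 to 1. Distinct ⇒ no rewrite sequence connects them.

NO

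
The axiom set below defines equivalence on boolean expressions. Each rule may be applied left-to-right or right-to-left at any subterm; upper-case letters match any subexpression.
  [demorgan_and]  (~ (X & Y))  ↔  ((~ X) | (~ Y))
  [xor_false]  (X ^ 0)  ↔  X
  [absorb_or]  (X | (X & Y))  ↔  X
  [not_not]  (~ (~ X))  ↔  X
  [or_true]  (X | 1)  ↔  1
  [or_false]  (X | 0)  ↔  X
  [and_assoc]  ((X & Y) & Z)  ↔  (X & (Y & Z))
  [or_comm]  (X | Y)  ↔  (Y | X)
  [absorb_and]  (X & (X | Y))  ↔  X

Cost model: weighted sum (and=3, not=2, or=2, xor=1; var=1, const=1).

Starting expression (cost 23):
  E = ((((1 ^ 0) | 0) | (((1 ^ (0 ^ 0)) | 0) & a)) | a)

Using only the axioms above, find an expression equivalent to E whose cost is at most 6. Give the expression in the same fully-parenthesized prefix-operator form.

step 1: xor_false (→) rewrites (0 ^ 0) into 0, now ((((1 ^ 0) | 0) | (((1 ^ 0) | 0) & a)) | a)
step 2: absorb_or (→) rewrites (((1 ^ 0) | 0) | (((1 ^ 0) | 0) & a)) into ((1 ^ 0) | 0), now (((1 ^ 0) | 0) | a)
step 3: or_false (→) rewrites ((1 ^ 0) | 0) into (1 ^ 0), reaching cost 6 (bound 6)

((1 ^ 0) | a)   [cost 6]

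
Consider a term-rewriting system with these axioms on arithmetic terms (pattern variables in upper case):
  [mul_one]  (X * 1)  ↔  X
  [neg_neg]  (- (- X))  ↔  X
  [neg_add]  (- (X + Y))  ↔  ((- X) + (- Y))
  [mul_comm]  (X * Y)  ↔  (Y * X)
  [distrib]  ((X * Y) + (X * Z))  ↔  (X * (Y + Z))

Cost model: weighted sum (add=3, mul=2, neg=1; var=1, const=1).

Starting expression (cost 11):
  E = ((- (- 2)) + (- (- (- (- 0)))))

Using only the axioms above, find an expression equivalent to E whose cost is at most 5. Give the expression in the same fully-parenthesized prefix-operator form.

1. [neg_neg →] (- (- 2))  →  2;  E = (2 + (- (- (- (- 0)))))
2. [neg_neg →] (- (- 0))  →  0;  E = (2 + (- (- 0)))
3. [neg_neg →] (- (- 0))  →  0;  cost 5 ≤ 5, done

(2 + 0)   [cost 5]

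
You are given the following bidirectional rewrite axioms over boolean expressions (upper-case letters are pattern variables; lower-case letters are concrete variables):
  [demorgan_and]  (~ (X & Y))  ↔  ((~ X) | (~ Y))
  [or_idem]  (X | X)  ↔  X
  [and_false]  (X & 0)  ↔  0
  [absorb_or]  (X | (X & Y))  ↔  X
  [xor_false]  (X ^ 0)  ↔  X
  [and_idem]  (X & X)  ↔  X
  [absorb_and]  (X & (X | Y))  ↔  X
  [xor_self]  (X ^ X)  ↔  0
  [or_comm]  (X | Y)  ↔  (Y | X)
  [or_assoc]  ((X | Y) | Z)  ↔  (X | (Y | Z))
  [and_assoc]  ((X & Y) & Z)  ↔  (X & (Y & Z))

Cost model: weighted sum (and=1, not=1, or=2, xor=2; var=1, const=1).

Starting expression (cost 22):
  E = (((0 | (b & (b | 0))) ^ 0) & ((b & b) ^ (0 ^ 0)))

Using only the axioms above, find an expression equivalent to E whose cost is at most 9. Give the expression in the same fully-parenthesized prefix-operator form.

1. [absorb_and →] (b & (b | 0))  →  b;  E = (((0 | b) ^ 0) & ((b & b) ^ (0 ^ 0)))
2. [and_idem →] (b & b)  →  b;  E = (((0 | b) ^ 0) & (b ^ (0 ^ 0)))
3. [xor_false →] ((0 | b) ^ 0)  →  (0 | b);  E = ((0 | b) & (b ^ (0 ^ 0)))
4. [xor_false →] (0 ^ 0)  →  0;  cost 9 ≤ 9, done

((0 | b) & (b ^ 0))   [cost 9]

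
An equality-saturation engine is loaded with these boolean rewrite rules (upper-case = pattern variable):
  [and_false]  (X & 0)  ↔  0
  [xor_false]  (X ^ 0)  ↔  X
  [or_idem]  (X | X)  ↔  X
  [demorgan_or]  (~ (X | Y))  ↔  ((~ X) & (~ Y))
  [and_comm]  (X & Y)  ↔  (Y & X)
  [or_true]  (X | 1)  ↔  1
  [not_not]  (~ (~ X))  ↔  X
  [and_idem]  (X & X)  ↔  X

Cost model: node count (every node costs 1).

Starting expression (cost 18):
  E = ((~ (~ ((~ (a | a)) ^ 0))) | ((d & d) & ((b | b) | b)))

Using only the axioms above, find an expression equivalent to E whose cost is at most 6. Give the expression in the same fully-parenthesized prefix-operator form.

1. [xor_false →] ((~ (a | a)) ^ 0)  →  (~ (a | a));  E = ((~ (~ (~ (a | a)))) | ((d & d) & ((b | b) | b)))
2. [or_idem →] (a | a)  →  a;  E = ((~ (~ (~ a))) | ((d & d) & ((b | b) | b)))
3. [or_idem →] (b | b)  →  b;  E = ((~ (~ (~ a))) | ((d & d) & (b | b)))
4. [or_idem →] (b | b)  →  b;  E = ((~ (~ (~ a))) | ((d & d) & b))
5. [not_not →] (~ (~ a))  →  a;  E = ((~ a) | ((d & d) & b))
6. [and_idem →] (d & d)  →  d;  cost 6 ≤ 6, done

((~ a) | (d & b))   [cost 6]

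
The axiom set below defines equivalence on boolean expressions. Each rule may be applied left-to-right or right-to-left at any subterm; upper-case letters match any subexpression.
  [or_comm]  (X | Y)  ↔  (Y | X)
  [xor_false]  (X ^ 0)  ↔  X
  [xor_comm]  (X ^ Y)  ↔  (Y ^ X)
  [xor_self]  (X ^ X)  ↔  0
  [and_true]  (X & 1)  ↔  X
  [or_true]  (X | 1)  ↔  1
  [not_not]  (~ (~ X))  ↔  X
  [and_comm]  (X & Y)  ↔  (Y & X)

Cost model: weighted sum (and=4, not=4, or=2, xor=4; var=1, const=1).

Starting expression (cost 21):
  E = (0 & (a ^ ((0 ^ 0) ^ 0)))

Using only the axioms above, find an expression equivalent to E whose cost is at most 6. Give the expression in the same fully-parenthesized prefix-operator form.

1. [xor_false →] (0 ^ 0)  →  0;  E = (0 & (a ^ (0 ^ 0)))
2. [xor_false →] (0 ^ 0)  →  0;  E = (0 & (a ^ 0))
3. [xor_false →] (a ^ 0)  →  a;  cost 6 ≤ 6, done

(0 & a)   [cost 6]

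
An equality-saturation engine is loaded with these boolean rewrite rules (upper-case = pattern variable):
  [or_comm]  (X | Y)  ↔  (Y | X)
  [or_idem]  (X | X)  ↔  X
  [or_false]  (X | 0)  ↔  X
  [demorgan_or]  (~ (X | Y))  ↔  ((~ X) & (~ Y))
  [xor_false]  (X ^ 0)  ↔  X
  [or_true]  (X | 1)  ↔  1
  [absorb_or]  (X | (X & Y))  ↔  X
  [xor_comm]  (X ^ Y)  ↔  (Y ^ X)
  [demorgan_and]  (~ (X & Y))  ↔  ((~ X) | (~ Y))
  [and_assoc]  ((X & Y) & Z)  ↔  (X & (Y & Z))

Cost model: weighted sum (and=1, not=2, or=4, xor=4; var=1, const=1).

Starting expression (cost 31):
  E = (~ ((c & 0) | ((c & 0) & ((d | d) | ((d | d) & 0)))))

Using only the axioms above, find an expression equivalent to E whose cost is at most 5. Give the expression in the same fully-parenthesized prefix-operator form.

(1) ((d | d) | ((d | d) & 0))  =[absorb_or →]=  (d | d)    ⊢ (~ ((c & 0) | ((c & 0) & (d | d))))
(2) (d | d)  =[or_idem →]=  d    ⊢ (~ ((c & 0) | ((c & 0) & d)))
(3) ((c & 0) | ((c & 0) & d))  =[absorb_or →]=  (c & 0)    ⊢ cost 5, within 5

(~ (c & 0))   [cost 5]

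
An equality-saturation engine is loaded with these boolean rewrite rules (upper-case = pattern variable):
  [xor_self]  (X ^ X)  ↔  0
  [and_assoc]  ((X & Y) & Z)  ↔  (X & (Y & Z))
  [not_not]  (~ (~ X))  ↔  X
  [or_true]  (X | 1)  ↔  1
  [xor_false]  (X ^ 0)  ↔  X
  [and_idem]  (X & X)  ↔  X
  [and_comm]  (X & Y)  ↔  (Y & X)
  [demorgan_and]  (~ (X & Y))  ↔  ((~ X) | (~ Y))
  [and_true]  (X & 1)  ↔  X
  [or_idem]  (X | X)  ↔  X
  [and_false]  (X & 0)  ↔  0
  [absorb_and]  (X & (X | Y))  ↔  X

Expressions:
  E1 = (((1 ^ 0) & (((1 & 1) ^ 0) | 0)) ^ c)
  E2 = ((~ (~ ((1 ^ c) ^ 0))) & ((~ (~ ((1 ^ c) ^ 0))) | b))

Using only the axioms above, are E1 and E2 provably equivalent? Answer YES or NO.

YES

step 1: and_true (→) rewrites (1 & 1) into 1, now (((1 ^ 0) & ((1 ^ 0) | 0)) ^ c)
step 2: absorb_and (→) rewrites ((1 ^ 0) & ((1 ^ 0) | 0)) into (1 ^ 0), now ((1 ^ 0) ^ c)
step 3: xor_false (→) rewrites (1 ^ 0) into 1, now (1 ^ c)
step 4: xor_false (←) rewrites (1 ^ c) into ((1 ^ c) ^ 0)
step 5: not_not (←) rewrites ((1 ^ c) ^ 0) into (~ (~ ((1 ^ c) ^ 0)))
step 6: absorb_and (←) rewrites (~ (~ ((1 ^ c) ^ 0))) into ((~ (~ ((1 ^ c) ^ 0))) & ((~ (~ ((1 ^ c) ^ 0))) | b)), which is E2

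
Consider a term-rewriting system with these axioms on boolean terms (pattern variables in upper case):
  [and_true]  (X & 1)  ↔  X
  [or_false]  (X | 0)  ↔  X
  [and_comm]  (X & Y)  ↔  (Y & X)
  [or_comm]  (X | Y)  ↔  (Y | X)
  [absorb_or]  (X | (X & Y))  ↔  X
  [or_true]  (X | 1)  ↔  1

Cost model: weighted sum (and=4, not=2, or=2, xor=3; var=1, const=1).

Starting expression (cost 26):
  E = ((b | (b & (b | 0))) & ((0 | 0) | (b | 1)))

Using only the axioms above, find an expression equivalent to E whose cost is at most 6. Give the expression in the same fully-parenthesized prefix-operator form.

(1) (b | 0)  =[or_false →]=  b    ⊢ ((b | (b & b)) & ((0 | 0) | (b | 1)))
(2) ((0 | 0) | (b | 1))  =[or_comm →]=  ((b | 1) | (0 | 0))    ⊢ ((b | (b & b)) & ((b | 1) | (0 | 0)))
(3) (b | 1)  =[or_true →]=  1    ⊢ ((b | (b & b)) & (1 | (0 | 0)))
(4) (b | (b & b))  =[absorb_or →]=  b    ⊢ (b & (1 | (0 | 0)))
(5) (0 | 0)  =[or_false →]=  0    ⊢ (b & (1 | 0))
(6) (1 | 0)  =[or_false →]=  1    ⊢ cost 6, within 6

(b & 1)   [cost 6]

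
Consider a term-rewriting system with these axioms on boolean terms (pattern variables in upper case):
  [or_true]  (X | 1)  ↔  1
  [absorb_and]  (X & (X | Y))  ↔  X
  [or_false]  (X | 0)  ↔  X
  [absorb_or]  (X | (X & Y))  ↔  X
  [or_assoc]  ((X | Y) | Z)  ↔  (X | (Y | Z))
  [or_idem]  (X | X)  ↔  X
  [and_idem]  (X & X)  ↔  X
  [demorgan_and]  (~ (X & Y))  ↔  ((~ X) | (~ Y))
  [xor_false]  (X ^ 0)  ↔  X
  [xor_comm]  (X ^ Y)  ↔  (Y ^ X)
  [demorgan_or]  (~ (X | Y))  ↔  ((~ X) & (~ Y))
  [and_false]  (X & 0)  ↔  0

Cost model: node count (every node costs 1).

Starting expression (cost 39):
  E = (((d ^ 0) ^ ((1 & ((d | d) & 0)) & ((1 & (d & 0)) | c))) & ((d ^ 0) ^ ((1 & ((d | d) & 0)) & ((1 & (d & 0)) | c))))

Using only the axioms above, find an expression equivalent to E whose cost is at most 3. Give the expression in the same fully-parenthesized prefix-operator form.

1. [and_idem →] (((d ^ 0) ^ ((1 & ((d | d) & 0)) & ((1 & (d & 0)) | c))) & ((d ^ 0) ^ ((1 & ((d | d) & 0)) & ((1 & (d & 0)) | c))))  →  ((d ^ 0) ^ ((1 & ((d | d) & 0)) & ((1 & (d & 0)) | c)))
2. [or_idem →] (d | d)  →  d;  E = ((d ^ 0) ^ ((1 & (d & 0)) & ((1 & (d & 0)) | c)))
3. [absorb_and →] ((1 & (d & 0)) & ((1 & (d & 0)) | c))  →  (1 & (d & 0));  E = ((d ^ 0) ^ (1 & (d & 0)))
4. [and_false →] (d & 0)  →  0;  E = ((d ^ 0) ^ (1 & 0))
5. [and_false →] (1 & 0)  →  0;  E = ((d ^ 0) ^ 0)
6. [xor_false →] (d ^ 0)  →  d;  cost 3 ≤ 3, done

(d ^ 0)   [cost 3]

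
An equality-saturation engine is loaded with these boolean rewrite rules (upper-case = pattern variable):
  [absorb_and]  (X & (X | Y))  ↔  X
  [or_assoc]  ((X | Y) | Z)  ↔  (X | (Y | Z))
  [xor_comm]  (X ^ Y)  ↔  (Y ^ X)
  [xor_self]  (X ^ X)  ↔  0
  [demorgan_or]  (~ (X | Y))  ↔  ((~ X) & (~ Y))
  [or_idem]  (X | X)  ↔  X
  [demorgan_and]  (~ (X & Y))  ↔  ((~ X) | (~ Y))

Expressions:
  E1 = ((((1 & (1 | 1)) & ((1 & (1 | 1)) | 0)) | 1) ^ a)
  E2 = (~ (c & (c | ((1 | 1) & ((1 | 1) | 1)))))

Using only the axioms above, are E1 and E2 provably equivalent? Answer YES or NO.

NO

Every axiom is a valid identity, so a rewrite proof would force E1 and E2 to agree under every assignment.
At a=0, c=1: E1 = 1 but E2 = 0; they differ, so no derivation exists.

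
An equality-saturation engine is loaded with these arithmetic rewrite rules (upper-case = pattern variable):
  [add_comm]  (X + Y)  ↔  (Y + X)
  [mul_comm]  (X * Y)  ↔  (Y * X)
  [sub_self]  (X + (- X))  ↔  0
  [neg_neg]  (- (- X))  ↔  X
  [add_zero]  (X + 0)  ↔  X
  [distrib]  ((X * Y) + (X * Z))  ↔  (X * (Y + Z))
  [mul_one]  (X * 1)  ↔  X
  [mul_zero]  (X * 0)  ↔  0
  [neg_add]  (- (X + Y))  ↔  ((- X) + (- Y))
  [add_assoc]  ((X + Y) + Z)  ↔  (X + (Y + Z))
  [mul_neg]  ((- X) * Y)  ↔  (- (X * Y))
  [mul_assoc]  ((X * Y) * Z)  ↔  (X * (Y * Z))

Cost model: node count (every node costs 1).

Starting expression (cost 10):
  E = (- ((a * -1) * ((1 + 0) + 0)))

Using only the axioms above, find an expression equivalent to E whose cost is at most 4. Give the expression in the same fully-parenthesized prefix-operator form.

(- (a * -1))   [cost 4]

step 1: add_zero (→) rewrites ((1 + 0) + 0) into (1 + 0), now (- ((a * -1) * (1 + 0)))
step 2: add_zero (→) rewrites (1 + 0) into 1, now (- ((a * -1) * 1))
step 3: mul_one (→) rewrites ((a * -1) * 1) into (a * -1), reaching cost 4 (bound 4)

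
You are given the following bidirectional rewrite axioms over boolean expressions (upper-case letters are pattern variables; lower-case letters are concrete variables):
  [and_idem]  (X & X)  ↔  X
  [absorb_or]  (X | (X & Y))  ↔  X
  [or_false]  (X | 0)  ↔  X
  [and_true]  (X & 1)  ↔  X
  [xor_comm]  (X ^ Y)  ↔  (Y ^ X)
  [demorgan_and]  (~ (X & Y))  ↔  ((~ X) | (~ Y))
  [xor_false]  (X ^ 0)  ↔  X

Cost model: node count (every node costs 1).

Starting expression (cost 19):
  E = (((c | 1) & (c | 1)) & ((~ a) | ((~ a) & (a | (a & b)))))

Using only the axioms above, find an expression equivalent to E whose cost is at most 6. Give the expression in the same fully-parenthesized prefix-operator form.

((c | 1) & (~ a))   [cost 6]

step 1: absorb_or (→) rewrites (a | (a & b)) into a, now (((c | 1) & (c | 1)) & ((~ a) | ((~ a) & a)))
step 2: absorb_or (→) rewrites ((~ a) | ((~ a) & a)) into (~ a), now (((c | 1) & (c | 1)) & (~ a))
step 3: and_idem (→) rewrites ((c | 1) & (c | 1)) into (c | 1), reaching cost 6 (bound 6)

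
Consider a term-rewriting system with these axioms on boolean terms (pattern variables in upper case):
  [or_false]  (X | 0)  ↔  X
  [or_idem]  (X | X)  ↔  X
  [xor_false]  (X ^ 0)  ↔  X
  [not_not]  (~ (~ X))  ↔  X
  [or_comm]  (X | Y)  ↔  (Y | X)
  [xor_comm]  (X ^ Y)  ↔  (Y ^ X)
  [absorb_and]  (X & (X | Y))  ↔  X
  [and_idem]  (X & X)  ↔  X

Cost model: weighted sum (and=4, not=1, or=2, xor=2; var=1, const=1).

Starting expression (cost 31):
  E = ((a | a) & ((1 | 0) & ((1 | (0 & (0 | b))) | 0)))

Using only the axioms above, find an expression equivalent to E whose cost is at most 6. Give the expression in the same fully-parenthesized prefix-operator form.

(1) (0 & (0 | b))  =[absorb_and →]=  0    ⊢ ((a | a) & ((1 | 0) & ((1 | 0) | 0)))
(2) ((1 | 0) & ((1 | 0) | 0))  =[absorb_and →]=  (1 | 0)    ⊢ ((a | a) & (1 | 0))
(3) (a | a)  =[or_idem →]=  a    ⊢ (a & (1 | 0))
(4) (1 | 0)  =[or_false →]=  1    ⊢ cost 6, within 6

(a & 1)   [cost 6]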